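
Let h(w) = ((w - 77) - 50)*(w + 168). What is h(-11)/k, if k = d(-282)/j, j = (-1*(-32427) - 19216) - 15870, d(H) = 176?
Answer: 28804947/88 ≈ 3.2733e+5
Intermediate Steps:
j = -2659 (j = (32427 - 19216) - 15870 = 13211 - 15870 = -2659)
h(w) = (-127 + w)*(168 + w) (h(w) = ((-77 + w) - 50)*(168 + w) = (-127 + w)*(168 + w))
k = -176/2659 (k = 176/(-2659) = 176*(-1/2659) = -176/2659 ≈ -0.066190)
h(-11)/k = (-21336 + (-11)² + 41*(-11))/(-176/2659) = (-21336 + 121 - 451)*(-2659/176) = -21666*(-2659/176) = 28804947/88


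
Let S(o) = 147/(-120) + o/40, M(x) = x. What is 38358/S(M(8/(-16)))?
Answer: -340960/11 ≈ -30996.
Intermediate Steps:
S(o) = -49/40 + o/40 (S(o) = 147*(-1/120) + o*(1/40) = -49/40 + o/40)
38358/S(M(8/(-16))) = 38358/(-49/40 + (8/(-16))/40) = 38358/(-49/40 + (8*(-1/16))/40) = 38358/(-49/40 + (1/40)*(-1/2)) = 38358/(-49/40 - 1/80) = 38358/(-99/80) = 38358*(-80/99) = -340960/11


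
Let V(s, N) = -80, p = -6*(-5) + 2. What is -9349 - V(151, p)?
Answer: -9269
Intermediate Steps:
p = 32 (p = 30 + 2 = 32)
-9349 - V(151, p) = -9349 - 1*(-80) = -9349 + 80 = -9269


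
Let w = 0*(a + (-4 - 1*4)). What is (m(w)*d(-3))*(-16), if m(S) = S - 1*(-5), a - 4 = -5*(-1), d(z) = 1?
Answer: -80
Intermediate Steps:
a = 9 (a = 4 - 5*(-1) = 4 + 5 = 9)
w = 0 (w = 0*(9 + (-4 - 1*4)) = 0*(9 + (-4 - 4)) = 0*(9 - 8) = 0*1 = 0)
m(S) = 5 + S (m(S) = S + 5 = 5 + S)
(m(w)*d(-3))*(-16) = ((5 + 0)*1)*(-16) = (5*1)*(-16) = 5*(-16) = -80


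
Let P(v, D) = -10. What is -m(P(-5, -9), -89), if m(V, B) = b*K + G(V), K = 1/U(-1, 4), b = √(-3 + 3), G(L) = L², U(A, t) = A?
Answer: -100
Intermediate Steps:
b = 0 (b = √0 = 0)
K = -1 (K = 1/(-1) = -1)
m(V, B) = V² (m(V, B) = 0*(-1) + V² = 0 + V² = V²)
-m(P(-5, -9), -89) = -1*(-10)² = -1*100 = -100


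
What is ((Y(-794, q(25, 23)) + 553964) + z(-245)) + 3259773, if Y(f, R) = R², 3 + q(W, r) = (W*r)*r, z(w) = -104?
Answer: 178634917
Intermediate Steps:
q(W, r) = -3 + W*r² (q(W, r) = -3 + (W*r)*r = -3 + W*r²)
((Y(-794, q(25, 23)) + 553964) + z(-245)) + 3259773 = (((-3 + 25*23²)² + 553964) - 104) + 3259773 = (((-3 + 25*529)² + 553964) - 104) + 3259773 = (((-3 + 13225)² + 553964) - 104) + 3259773 = ((13222² + 553964) - 104) + 3259773 = ((174821284 + 553964) - 104) + 3259773 = (175375248 - 104) + 3259773 = 175375144 + 3259773 = 178634917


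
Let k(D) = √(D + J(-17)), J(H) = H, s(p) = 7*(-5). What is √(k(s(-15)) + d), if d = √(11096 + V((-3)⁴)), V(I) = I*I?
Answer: √(√17657 + 2*I*√13) ≈ 11.532 + 0.31267*I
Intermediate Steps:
s(p) = -35
V(I) = I²
k(D) = √(-17 + D) (k(D) = √(D - 17) = √(-17 + D))
d = √17657 (d = √(11096 + ((-3)⁴)²) = √(11096 + 81²) = √(11096 + 6561) = √17657 ≈ 132.88)
√(k(s(-15)) + d) = √(√(-17 - 35) + √17657) = √(√(-52) + √17657) = √(2*I*√13 + √17657) = √(√17657 + 2*I*√13)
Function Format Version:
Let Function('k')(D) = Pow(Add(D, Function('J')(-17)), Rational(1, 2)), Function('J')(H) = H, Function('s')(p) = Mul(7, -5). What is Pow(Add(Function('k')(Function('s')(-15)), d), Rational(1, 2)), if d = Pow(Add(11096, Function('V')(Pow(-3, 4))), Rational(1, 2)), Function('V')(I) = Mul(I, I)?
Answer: Pow(Add(Pow(17657, Rational(1, 2)), Mul(2, I, Pow(13, Rational(1, 2)))), Rational(1, 2)) ≈ Add(11.532, Mul(0.31267, I))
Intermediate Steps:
Function('s')(p) = -35
Function('V')(I) = Pow(I, 2)
Function('k')(D) = Pow(Add(-17, D), Rational(1, 2)) (Function('k')(D) = Pow(Add(D, -17), Rational(1, 2)) = Pow(Add(-17, D), Rational(1, 2)))
d = Pow(17657, Rational(1, 2)) (d = Pow(Add(11096, Pow(Pow(-3, 4), 2)), Rational(1, 2)) = Pow(Add(11096, Pow(81, 2)), Rational(1, 2)) = Pow(Add(11096, 6561), Rational(1, 2)) = Pow(17657, Rational(1, 2)) ≈ 132.88)
Pow(Add(Function('k')(Function('s')(-15)), d), Rational(1, 2)) = Pow(Add(Pow(Add(-17, -35), Rational(1, 2)), Pow(17657, Rational(1, 2))), Rational(1, 2)) = Pow(Add(Pow(-52, Rational(1, 2)), Pow(17657, Rational(1, 2))), Rational(1, 2)) = Pow(Add(Mul(2, I, Pow(13, Rational(1, 2))), Pow(17657, Rational(1, 2))), Rational(1, 2)) = Pow(Add(Pow(17657, Rational(1, 2)), Mul(2, I, Pow(13, Rational(1, 2)))), Rational(1, 2))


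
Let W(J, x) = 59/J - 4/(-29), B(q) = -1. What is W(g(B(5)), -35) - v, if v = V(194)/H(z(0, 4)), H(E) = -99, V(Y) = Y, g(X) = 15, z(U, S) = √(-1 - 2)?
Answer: 86573/14355 ≈ 6.0309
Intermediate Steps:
z(U, S) = I*√3 (z(U, S) = √(-3) = I*√3)
W(J, x) = 4/29 + 59/J (W(J, x) = 59/J - 4*(-1/29) = 59/J + 4/29 = 4/29 + 59/J)
v = -194/99 (v = 194/(-99) = 194*(-1/99) = -194/99 ≈ -1.9596)
W(g(B(5)), -35) - v = (4/29 + 59/15) - 1*(-194/99) = (4/29 + 59*(1/15)) + 194/99 = (4/29 + 59/15) + 194/99 = 1771/435 + 194/99 = 86573/14355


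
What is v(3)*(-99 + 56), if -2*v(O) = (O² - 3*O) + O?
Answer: 129/2 ≈ 64.500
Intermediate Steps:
v(O) = O - O²/2 (v(O) = -((O² - 3*O) + O)/2 = -(O² - 2*O)/2 = O - O²/2)
v(3)*(-99 + 56) = ((½)*3*(2 - 1*3))*(-99 + 56) = ((½)*3*(2 - 3))*(-43) = ((½)*3*(-1))*(-43) = -3/2*(-43) = 129/2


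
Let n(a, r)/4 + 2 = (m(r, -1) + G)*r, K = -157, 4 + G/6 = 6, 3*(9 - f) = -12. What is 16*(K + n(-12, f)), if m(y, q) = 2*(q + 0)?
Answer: 5680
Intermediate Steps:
f = 13 (f = 9 - ⅓*(-12) = 9 + 4 = 13)
G = 12 (G = -24 + 6*6 = -24 + 36 = 12)
m(y, q) = 2*q
n(a, r) = -8 + 40*r (n(a, r) = -8 + 4*((2*(-1) + 12)*r) = -8 + 4*((-2 + 12)*r) = -8 + 4*(10*r) = -8 + 40*r)
16*(K + n(-12, f)) = 16*(-157 + (-8 + 40*13)) = 16*(-157 + (-8 + 520)) = 16*(-157 + 512) = 16*355 = 5680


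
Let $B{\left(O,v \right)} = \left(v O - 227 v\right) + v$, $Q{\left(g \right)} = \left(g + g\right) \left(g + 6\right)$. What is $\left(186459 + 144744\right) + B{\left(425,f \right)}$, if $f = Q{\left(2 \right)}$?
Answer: $337571$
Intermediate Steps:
$Q{\left(g \right)} = 2 g \left(6 + g\right)$
$f = 32$ ($f = 2 \cdot 2 \left(6 + 2\right) = 2 \cdot 2 \cdot 8 = 32$)
$B{\left(O,v \right)} = - 226 v + O v$ ($B{\left(O,v \right)} = \left(O v - 227 v\right) + v = \left(- 227 v + O v\right) + v = - 226 v + O v$)
$\left(186459 + 144744\right) + B{\left(425,f \right)} = \left(186459 + 144744\right) + 32 \left(-226 + 425\right) = 331203 + 32 \cdot 199 = 331203 + 6368 = 337571$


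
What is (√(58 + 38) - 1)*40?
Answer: -40 + 160*√6 ≈ 351.92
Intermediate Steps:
(√(58 + 38) - 1)*40 = (√96 - 1)*40 = (4*√6 - 1)*40 = (-1 + 4*√6)*40 = -40 + 160*√6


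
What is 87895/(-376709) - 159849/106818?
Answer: -23201775017/13413100654 ≈ -1.7298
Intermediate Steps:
87895/(-376709) - 159849/106818 = 87895*(-1/376709) - 159849*1/106818 = -87895/376709 - 53283/35606 = -23201775017/13413100654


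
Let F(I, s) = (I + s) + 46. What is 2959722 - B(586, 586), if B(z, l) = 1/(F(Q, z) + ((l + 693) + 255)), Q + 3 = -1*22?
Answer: 6336764801/2141 ≈ 2.9597e+6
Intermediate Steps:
Q = -25 (Q = -3 - 1*22 = -3 - 22 = -25)
F(I, s) = 46 + I + s
B(z, l) = 1/(969 + l + z) (B(z, l) = 1/((46 - 25 + z) + ((l + 693) + 255)) = 1/((21 + z) + ((693 + l) + 255)) = 1/((21 + z) + (948 + l)) = 1/(969 + l + z))
2959722 - B(586, 586) = 2959722 - 1/(969 + 586 + 586) = 2959722 - 1/2141 = 6336764801/2141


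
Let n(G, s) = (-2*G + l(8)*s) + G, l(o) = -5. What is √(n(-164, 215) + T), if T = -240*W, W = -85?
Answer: √19489 ≈ 139.60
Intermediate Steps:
n(G, s) = -G - 5*s (n(G, s) = (-2*G - 5*s) + G = (-5*s - 2*G) + G = -G - 5*s)
T = 20400 (T = -240*(-85) = 20400)
√(n(-164, 215) + T) = √((-1*(-164) - 5*215) + 20400) = √((164 - 1075) + 20400) = √(-911 + 20400) = √19489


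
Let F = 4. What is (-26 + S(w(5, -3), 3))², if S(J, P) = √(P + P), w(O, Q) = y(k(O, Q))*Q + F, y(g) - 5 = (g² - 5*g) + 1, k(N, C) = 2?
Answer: (26 - √6)² ≈ 554.63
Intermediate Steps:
y(g) = 6 + g² - 5*g (y(g) = 5 + ((g² - 5*g) + 1) = 5 + (1 + g² - 5*g) = 6 + g² - 5*g)
w(O, Q) = 4 (w(O, Q) = (6 + 2² - 5*2)*Q + 4 = (6 + 4 - 10)*Q + 4 = 0*Q + 4 = 0 + 4 = 4)
S(J, P) = √2*√P (S(J, P) = √(2*P) = √2*√P)
(-26 + S(w(5, -3), 3))² = (-26 + √2*√3)² = (-26 + √6)²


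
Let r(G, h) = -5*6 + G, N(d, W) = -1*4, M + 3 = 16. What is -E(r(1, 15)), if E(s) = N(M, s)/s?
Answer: -4/29 ≈ -0.13793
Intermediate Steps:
M = 13 (M = -3 + 16 = 13)
N(d, W) = -4
r(G, h) = -30 + G
E(s) = -4/s
-E(r(1, 15)) = -(-4)/(-30 + 1) = -(-4)/(-29) = -(-4)*(-1)/29 = -1*4/29 = -4/29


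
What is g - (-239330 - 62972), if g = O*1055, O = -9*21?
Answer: 102907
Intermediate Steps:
O = -189
g = -199395 (g = -189*1055 = -199395)
g - (-239330 - 62972) = -199395 - (-239330 - 62972) = -199395 - 1*(-302302) = -199395 + 302302 = 102907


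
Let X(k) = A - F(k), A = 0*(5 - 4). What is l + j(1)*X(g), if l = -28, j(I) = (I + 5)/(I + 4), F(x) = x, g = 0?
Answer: -28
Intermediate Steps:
j(I) = (5 + I)/(4 + I)
A = 0 (A = 0*1 = 0)
X(k) = -k (X(k) = 0 - k = -k)
l + j(1)*X(g) = -28 + ((5 + 1)/(4 + 1))*(-1*0) = -28 + (6/5)*0 = -28 + 0 = -28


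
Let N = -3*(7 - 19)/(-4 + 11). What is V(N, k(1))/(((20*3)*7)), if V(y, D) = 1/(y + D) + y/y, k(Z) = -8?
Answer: 13/8400 ≈ 0.0015476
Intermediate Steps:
N = 36/7 (N = -(-36)/7 = -3*(-12/7) = 36/7 ≈ 5.1429)
V(y, D) = 1 + 1/(D + y) (V(y, D) = 1/(D + y) + 1 = 1 + 1/(D + y))
V(N, k(1))/(((20*3)*7)) = ((1 - 8 + 36/7)/(-8 + 36/7))/(((20*3)*7)) = (-13/7/(-20/7))/((60*7)) = -7/20*(-13/7)/420 = (13/20)*(1/420) = 13/8400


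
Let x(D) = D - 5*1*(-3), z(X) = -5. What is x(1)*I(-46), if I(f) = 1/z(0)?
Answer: -16/5 ≈ -3.2000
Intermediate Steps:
I(f) = -⅕ (I(f) = 1/(-5) = -⅕)
x(D) = 15 + D (x(D) = D - 5*(-3) = D + 15 = 15 + D)
x(1)*I(-46) = (15 + 1)*(-⅕) = 16*(-⅕) = -16/5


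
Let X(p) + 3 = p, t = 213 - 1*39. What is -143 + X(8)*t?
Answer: 727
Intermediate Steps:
t = 174 (t = 213 - 39 = 174)
X(p) = -3 + p
-143 + X(8)*t = -143 + (-3 + 8)*174 = -143 + 5*174 = -143 + 870 = 727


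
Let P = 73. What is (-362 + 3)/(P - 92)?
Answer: 359/19 ≈ 18.895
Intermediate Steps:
(-362 + 3)/(P - 92) = (-362 + 3)/(73 - 92) = -359/(-19) = -359*(-1/19) = 359/19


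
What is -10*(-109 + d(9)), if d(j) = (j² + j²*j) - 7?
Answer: -6940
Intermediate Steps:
d(j) = -7 + j² + j³ (d(j) = (j² + j³) - 7 = -7 + j² + j³)
-10*(-109 + d(9)) = -10*(-109 + (-7 + 9² + 9³)) = -10*(-109 + (-7 + 81 + 729)) = -10*(-109 + 803) = -10*694 = -6940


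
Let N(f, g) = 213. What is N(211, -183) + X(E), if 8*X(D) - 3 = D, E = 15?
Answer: 861/4 ≈ 215.25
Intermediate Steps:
X(D) = 3/8 + D/8
N(211, -183) + X(E) = 213 + (3/8 + (⅛)*15) = 213 + (3/8 + 15/8) = 213 + 9/4 = 861/4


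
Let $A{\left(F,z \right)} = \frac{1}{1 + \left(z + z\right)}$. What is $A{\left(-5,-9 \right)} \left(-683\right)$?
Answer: $\frac{683}{17} \approx 40.176$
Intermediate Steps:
$A{\left(F,z \right)} = \frac{1}{1 + 2 z}$
$A{\left(-5,-9 \right)} \left(-683\right) = \frac{1}{1 + 2 \left(-9\right)} \left(-683\right) = \frac{1}{1 - 18} \left(-683\right) = \frac{1}{-17} \left(-683\right) = \left(- \frac{1}{17}\right) \left(-683\right) = \frac{683}{17}$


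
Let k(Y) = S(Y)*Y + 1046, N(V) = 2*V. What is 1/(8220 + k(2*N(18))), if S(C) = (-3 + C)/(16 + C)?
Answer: 11/102547 ≈ 0.00010727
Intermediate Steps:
S(C) = (-3 + C)/(16 + C)
k(Y) = 1046 + Y*(-3 + Y)/(16 + Y) (k(Y) = ((-3 + Y)/(16 + Y))*Y + 1046 = Y*(-3 + Y)/(16 + Y) + 1046 = 1046 + Y*(-3 + Y)/(16 + Y))
1/(8220 + k(2*N(18))) = 1/(8220 + (16736 + (2*(2*18))**2 + 1043*(2*(2*18)))/(16 + 2*(2*18))) = 1/(8220 + (16736 + (2*36)**2 + 1043*(2*36))/(16 + 2*36)) = 1/(8220 + (16736 + 72**2 + 1043*72)/(16 + 72)) = 1/(8220 + (16736 + 5184 + 75096)/88) = 1/(8220 + (1/88)*97016) = 1/(8220 + 12127/11) = 1/(102547/11) = 11/102547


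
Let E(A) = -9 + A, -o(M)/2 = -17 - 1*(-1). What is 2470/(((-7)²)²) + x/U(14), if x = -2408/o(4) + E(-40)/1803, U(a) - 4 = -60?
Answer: 328723477/138528096 ≈ 2.3730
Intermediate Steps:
o(M) = 32 (o(M) = -2*(-17 - 1*(-1)) = -2*(-17 + 1) = -2*(-16) = 32)
U(a) = -56 (U(a) = 4 - 60 = -56)
x = -542899/7212 (x = -2408/32 + (-9 - 40)/1803 = -2408*1/32 - 49*1/1803 = -301/4 - 49/1803 = -542899/7212 ≈ -75.277)
2470/(((-7)²)²) + x/U(14) = 2470/(((-7)²)²) - 542899/7212/(-56) = 2470/(49²) - 542899/7212*(-1/56) = 2470/2401 + 77557/57696 = 328723477/138528096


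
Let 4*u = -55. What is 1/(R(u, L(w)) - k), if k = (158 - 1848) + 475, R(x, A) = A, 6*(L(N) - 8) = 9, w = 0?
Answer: 2/2449 ≈ 0.00081666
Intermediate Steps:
L(N) = 19/2 (L(N) = 8 + (⅙)*9 = 8 + 3/2 = 19/2)
u = -55/4 (u = (¼)*(-55) = -55/4 ≈ -13.750)
k = -1215 (k = -1690 + 475 = -1215)
1/(R(u, L(w)) - k) = 1/(19/2 - 1*(-1215)) = 1/(19/2 + 1215) = 1/(2449/2) = 2/2449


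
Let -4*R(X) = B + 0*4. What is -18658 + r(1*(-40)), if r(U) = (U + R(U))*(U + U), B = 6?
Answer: -15338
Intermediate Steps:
R(X) = -3/2 (R(X) = -(6 + 0*4)/4 = -(6 + 0)/4 = -¼*6 = -3/2)
r(U) = 2*U*(-3/2 + U) (r(U) = (U - 3/2)*(U + U) = (-3/2 + U)*(2*U) = 2*U*(-3/2 + U))
-18658 + r(1*(-40)) = -18658 + (1*(-40))*(-3 + 2*(1*(-40))) = -18658 - 40*(-3 + 2*(-40)) = -18658 - 40*(-3 - 80) = -18658 - 40*(-83) = -18658 + 3320 = -15338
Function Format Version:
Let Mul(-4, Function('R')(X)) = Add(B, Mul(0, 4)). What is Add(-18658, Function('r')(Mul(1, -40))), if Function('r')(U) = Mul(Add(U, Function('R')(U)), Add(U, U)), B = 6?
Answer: -15338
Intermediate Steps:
Function('R')(X) = Rational(-3, 2) (Function('R')(X) = Mul(Rational(-1, 4), Add(6, Mul(0, 4))) = Mul(Rational(-1, 4), Add(6, 0)) = Mul(Rational(-1, 4), 6) = Rational(-3, 2))
Function('r')(U) = Mul(2, U, Add(Rational(-3, 2), U)) (Function('r')(U) = Mul(Add(U, Rational(-3, 2)), Add(U, U)) = Mul(Add(Rational(-3, 2), U), Mul(2, U)) = Mul(2, U, Add(Rational(-3, 2), U)))
Add(-18658, Function('r')(Mul(1, -40))) = Add(-18658, Mul(Mul(1, -40), Add(-3, Mul(2, Mul(1, -40))))) = Add(-18658, Mul(-40, Add(-3, Mul(2, -40)))) = Add(-18658, Mul(-40, Add(-3, -80))) = Add(-18658, Mul(-40, -83)) = Add(-18658, 3320) = -15338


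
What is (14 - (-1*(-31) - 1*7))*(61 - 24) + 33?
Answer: -337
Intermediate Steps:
(14 - (-1*(-31) - 1*7))*(61 - 24) + 33 = (14 - (31 - 7))*37 + 33 = (14 - 1*24)*37 + 33 = (14 - 24)*37 + 33 = -10*37 + 33 = -370 + 33 = -337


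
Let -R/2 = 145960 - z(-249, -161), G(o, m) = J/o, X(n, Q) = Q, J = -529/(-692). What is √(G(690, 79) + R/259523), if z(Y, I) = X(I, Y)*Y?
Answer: I*√4687308459842724870/2693848740 ≈ 0.80369*I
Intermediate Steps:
J = 529/692 (J = -529*(-1/692) = 529/692 ≈ 0.76445)
z(Y, I) = Y² (z(Y, I) = Y*Y = Y²)
G(o, m) = 529/(692*o)
R = -167918 (R = -2*(145960 - 1*(-249)²) = -2*(145960 - 1*62001) = -2*(145960 - 62001) = -2*83959 = -167918)
√(G(690, 79) + R/259523) = √((529/692)/690 - 167918/259523) = √((529/692)*(1/690) - 167918*1/259523) = √(23/20760 - 167918/259523) = √(-3480008651/5387697480) = I*√4687308459842724870/2693848740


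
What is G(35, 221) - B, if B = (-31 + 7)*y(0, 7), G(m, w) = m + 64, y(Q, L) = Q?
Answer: 99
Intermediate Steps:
G(m, w) = 64 + m
B = 0 (B = (-31 + 7)*0 = -24*0 = 0)
G(35, 221) - B = (64 + 35) - 1*0 = 99 + 0 = 99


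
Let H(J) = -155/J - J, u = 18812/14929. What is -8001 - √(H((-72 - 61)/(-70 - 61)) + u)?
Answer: -8001 - 10*I*√103124448525224686/260107967 ≈ -8001.0 - 12.346*I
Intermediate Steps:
u = 18812/14929 (u = 18812*(1/14929) = 18812/14929 ≈ 1.2601)
H(J) = -J - 155/J
-8001 - √(H((-72 - 61)/(-70 - 61)) + u) = -8001 - √((-(-72 - 61)/(-70 - 61) - 155*(-70 - 61)/(-72 - 61)) + 18812/14929) = -8001 - √((-(-133)/(-131) - 155/((-133/(-131)))) + 18812/14929) = -8001 - √((-(-133)*(-1)/131 - 155/((-133*(-1/131)))) + 18812/14929) = -8001 - √((-1*133/131 - 155/133/131) + 18812/14929) = -8001 - √((-133/131 - 155*131/133) + 18812/14929) = -8001 - √((-133/131 - 20305/133) + 18812/14929) = -8001 - √(-2677644/17423 + 18812/14929) = -8001 - √(-39646785800/260107967) = -8001 - 10*I*√103124448525224686/260107967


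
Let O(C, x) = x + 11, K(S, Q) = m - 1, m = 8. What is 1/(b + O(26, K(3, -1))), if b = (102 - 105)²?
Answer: 1/27 ≈ 0.037037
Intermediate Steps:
K(S, Q) = 7 (K(S, Q) = 8 - 1 = 7)
b = 9 (b = (-3)² = 9)
O(C, x) = 11 + x
1/(b + O(26, K(3, -1))) = 1/(9 + (11 + 7)) = 1/(9 + 18) = 1/27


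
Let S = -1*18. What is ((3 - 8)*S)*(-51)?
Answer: -4590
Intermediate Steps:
S = -18
((3 - 8)*S)*(-51) = ((3 - 8)*(-18))*(-51) = -5*(-18)*(-51) = 90*(-51) = -4590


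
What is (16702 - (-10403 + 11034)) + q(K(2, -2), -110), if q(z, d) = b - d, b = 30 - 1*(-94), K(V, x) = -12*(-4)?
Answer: 16305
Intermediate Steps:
K(V, x) = 48
b = 124 (b = 30 + 94 = 124)
q(z, d) = 124 - d
(16702 - (-10403 + 11034)) + q(K(2, -2), -110) = (16702 - (-10403 + 11034)) + (124 - 1*(-110)) = (16702 - 1*631) + (124 + 110) = (16702 - 631) + 234 = 16071 + 234 = 16305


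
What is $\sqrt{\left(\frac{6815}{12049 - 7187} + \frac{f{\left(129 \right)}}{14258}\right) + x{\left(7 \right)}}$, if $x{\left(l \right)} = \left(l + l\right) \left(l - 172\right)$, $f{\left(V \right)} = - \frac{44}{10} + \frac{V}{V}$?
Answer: $\frac{2 i \sqrt{4333667462910458530}}{86652995} \approx 48.048 i$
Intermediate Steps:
$f{\left(V \right)} = - \frac{17}{5}$ ($f{\left(V \right)} = \left(-44\right) \frac{1}{10} + 1 = - \frac{22}{5} + 1 = - \frac{17}{5}$)
$x{\left(l \right)} = 2 l \left(-172 + l\right)$
$\sqrt{\left(\frac{6815}{12049 - 7187} + \frac{f{\left(129 \right)}}{14258}\right) + x{\left(7 \right)}} = \sqrt{\left(\frac{6815}{12049 - 7187} - \frac{17}{5 \cdot 14258}\right) + 2 \cdot 7 \left(-172 + 7\right)} = \sqrt{\left(\frac{6815}{12049 - 7187} - \frac{17}{71290}\right) + 2 \cdot 7 \left(-165\right)} = \sqrt{\left(\frac{6815}{4862} - \frac{17}{71290}\right) - 2310} = \sqrt{\frac{121439674}{86652995} - 2310} = \sqrt{- \frac{200046978776}{86652995}} = \frac{2 i \sqrt{4333667462910458530}}{86652995}$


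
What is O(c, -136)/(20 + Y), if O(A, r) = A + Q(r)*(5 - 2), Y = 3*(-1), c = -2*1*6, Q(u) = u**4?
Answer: 1026306036/17 ≈ 6.0371e+7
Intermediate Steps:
c = -12 (c = -2*6 = -12)
Y = -3
O(A, r) = A + 3*r**4 (O(A, r) = A + r**4*(5 - 2) = A + r**4*3 = A + 3*r**4)
O(c, -136)/(20 + Y) = (-12 + 3*(-136)**4)/(20 - 3) = (-12 + 3*342102016)/17 = (-12 + 1026306048)*(1/17) = 1026306036*(1/17) = 1026306036/17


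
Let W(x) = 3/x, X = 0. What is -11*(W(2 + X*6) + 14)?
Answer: -341/2 ≈ -170.50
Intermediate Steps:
-11*(W(2 + X*6) + 14) = -11*(3/(2 + 0*6) + 14) = -11*(3/(2 + 0) + 14) = -11*(3/2 + 14) = -11*31/2 = -341/2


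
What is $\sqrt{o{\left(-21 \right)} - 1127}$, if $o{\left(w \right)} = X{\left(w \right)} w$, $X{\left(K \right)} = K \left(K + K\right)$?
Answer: $7 i \sqrt{401} \approx 140.17 i$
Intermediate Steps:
$X{\left(K \right)} = 2 K^{2}$ ($X{\left(K \right)} = K 2 K = 2 K^{2}$)
$o{\left(w \right)} = 2 w^{3}$ ($o{\left(w \right)} = 2 w^{2} w = 2 w^{3}$)
$\sqrt{o{\left(-21 \right)} - 1127} = \sqrt{2 \left(-21\right)^{3} - 1127} = \sqrt{2 \left(-9261\right) - 1127} = \sqrt{-18522 - 1127} = \sqrt{-19649} = 7 i \sqrt{401}$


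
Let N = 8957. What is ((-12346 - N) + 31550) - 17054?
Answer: -6807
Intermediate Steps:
((-12346 - N) + 31550) - 17054 = ((-12346 - 1*8957) + 31550) - 17054 = ((-12346 - 8957) + 31550) - 17054 = (-21303 + 31550) - 17054 = 10247 - 17054 = -6807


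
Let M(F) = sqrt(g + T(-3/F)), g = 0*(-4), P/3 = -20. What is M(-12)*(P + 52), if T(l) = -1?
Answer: -8*I ≈ -8.0*I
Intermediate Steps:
P = -60 (P = 3*(-20) = -60)
g = 0
M(F) = I (M(F) = sqrt(0 - 1) = sqrt(-1) = I)
M(-12)*(P + 52) = I*(-60 + 52) = I*(-8) = -8*I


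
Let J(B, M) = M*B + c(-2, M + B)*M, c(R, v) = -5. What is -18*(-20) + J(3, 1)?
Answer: 358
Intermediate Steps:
J(B, M) = -5*M + B*M (J(B, M) = M*B - 5*M = B*M - 5*M = -5*M + B*M)
-18*(-20) + J(3, 1) = -18*(-20) + 1*(-5 + 3) = 360 + 1*(-2) = 360 - 2 = 358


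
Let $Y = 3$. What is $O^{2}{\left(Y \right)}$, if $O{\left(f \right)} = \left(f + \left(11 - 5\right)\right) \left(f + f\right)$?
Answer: $2916$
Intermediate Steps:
$O{\left(f \right)} = 2 f \left(6 + f\right)$ ($O{\left(f \right)} = \left(f + \left(11 - 5\right)\right) 2 f = \left(f + 6\right) 2 f = \left(6 + f\right) 2 f = 2 f \left(6 + f\right)$)
$O^{2}{\left(Y \right)} = \left(2 \cdot 3 \left(6 + 3\right)\right)^{2} = \left(2 \cdot 3 \cdot 9\right)^{2} = 54^{2} = 2916$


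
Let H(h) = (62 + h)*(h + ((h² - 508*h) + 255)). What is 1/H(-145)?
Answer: -1/7867985 ≈ -1.2710e-7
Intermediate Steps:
H(h) = (62 + h)*(255 + h² - 507*h) (H(h) = (62 + h)*(h + (255 + h² - 508*h)) = (62 + h)*(255 + h² - 507*h))
1/H(-145) = 1/(15810 + (-145)³ - 31179*(-145) - 445*(-145)²) = 1/(15810 - 3048625 + 4520955 - 445*21025) = 1/(15810 - 3048625 + 4520955 - 9356125) = 1/(-7867985) = -1/7867985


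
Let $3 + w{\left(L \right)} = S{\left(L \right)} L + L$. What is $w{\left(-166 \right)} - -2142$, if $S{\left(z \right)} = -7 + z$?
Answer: $30691$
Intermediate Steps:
$w{\left(L \right)} = -3 + L + L \left(-7 + L\right)$ ($w{\left(L \right)} = -3 + \left(\left(-7 + L\right) L + L\right) = -3 + \left(L \left(-7 + L\right) + L\right) = -3 + \left(L + L \left(-7 + L\right)\right) = -3 + L + L \left(-7 + L\right)$)
$w{\left(-166 \right)} - -2142 = \left(-3 - 166 - 166 \left(-7 - 166\right)\right) - -2142 = \left(-3 - 166 - -28718\right) + 2142 = \left(-3 - 166 + 28718\right) + 2142 = 28549 + 2142 = 30691$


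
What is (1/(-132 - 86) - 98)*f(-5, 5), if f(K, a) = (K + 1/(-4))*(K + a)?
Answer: 0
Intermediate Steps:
f(K, a) = (-¼ + K)*(K + a) (f(K, a) = (K - ¼)*(K + a) = (-¼ + K)*(K + a))
(1/(-132 - 86) - 98)*f(-5, 5) = (1/(-132 - 86) - 98)*((-5)² - ¼*(-5) - ¼*5 - 5*5) = (1/(-218) - 98)*(25 + 5/4 - 5/4 - 25) = (-1/218 - 98)*0 = -21365/218*0 = 0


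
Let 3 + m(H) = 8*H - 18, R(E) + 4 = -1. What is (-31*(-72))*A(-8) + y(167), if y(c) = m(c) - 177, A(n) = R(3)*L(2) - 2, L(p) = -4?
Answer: 41314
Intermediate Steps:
R(E) = -5 (R(E) = -4 - 1 = -5)
m(H) = -21 + 8*H (m(H) = -3 + (8*H - 18) = -3 + (-18 + 8*H) = -21 + 8*H)
A(n) = 18 (A(n) = -5*(-4) - 2 = 20 - 2 = 18)
y(c) = -198 + 8*c (y(c) = (-21 + 8*c) - 177 = -198 + 8*c)
(-31*(-72))*A(-8) + y(167) = -31*(-72)*18 + (-198 + 8*167) = 2232*18 + (-198 + 1336) = 40176 + 1138 = 41314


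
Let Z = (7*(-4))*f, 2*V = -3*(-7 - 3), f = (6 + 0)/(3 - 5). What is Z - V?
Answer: 69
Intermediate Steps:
f = -3 (f = 6/(-2) = 6*(-1/2) = -3)
V = 15 (V = (-3*(-7 - 3))/2 = (-3*(-10))/2 = (1/2)*30 = 15)
Z = 84 (Z = (7*(-4))*(-3) = -28*(-3) = 84)
Z - V = 84 - 1*15 = 84 - 15 = 69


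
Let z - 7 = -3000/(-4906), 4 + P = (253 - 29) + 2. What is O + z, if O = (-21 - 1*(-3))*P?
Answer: -9783517/2453 ≈ -3988.4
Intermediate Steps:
P = 222 (P = -4 + ((253 - 29) + 2) = -4 + (224 + 2) = -4 + 226 = 222)
O = -3996 (O = (-21 - 1*(-3))*222 = (-21 + 3)*222 = -18*222 = -3996)
z = 18671/2453 (z = 7 - 3000/(-4906) = 7 - 3000*(-1/4906) = 7 + 1500/2453 = 18671/2453 ≈ 7.6115)
O + z = -3996 + 18671/2453 = -9783517/2453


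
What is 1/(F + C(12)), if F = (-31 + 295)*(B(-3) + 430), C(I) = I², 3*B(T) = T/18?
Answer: 3/340948 ≈ 8.7990e-6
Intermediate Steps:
B(T) = T/54 (B(T) = (T/18)/3 = T/54)
F = 340516/3 (F = (-31 + 295)*((1/54)*(-3) + 430) = 264*(-1/18 + 430) = 264*(7739/18) = 340516/3 ≈ 1.1351e+5)
1/(F + C(12)) = 1/(340516/3 + 12²) = 1/(340516/3 + 144) = 1/(340948/3) = 3/340948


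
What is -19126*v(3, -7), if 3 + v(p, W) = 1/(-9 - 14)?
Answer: 1338820/23 ≈ 58210.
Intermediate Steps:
v(p, W) = -70/23 (v(p, W) = -3 + 1/(-9 - 14) = -3 + 1/(-23) = -3 - 1/23 = -70/23)
-19126*v(3, -7) = -19126*(-70/23) = 1338820/23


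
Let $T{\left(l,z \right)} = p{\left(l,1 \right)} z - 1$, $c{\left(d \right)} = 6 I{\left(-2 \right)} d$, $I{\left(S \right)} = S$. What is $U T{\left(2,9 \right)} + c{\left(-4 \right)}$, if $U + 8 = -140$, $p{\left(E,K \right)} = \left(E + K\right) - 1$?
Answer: $-2468$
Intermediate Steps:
$p{\left(E,K \right)} = -1 + E + K$
$U = -148$ ($U = -8 - 140 = -148$)
$c{\left(d \right)} = - 12 d$ ($c{\left(d \right)} = 6 \left(-2\right) d = - 12 d$)
$T{\left(l,z \right)} = -1 + l z$ ($T{\left(l,z \right)} = \left(-1 + l + 1\right) z - 1 = l z - 1 = -1 + l z$)
$U T{\left(2,9 \right)} + c{\left(-4 \right)} = - 148 \left(-1 + 2 \cdot 9\right) - -48 = - 148 \left(-1 + 18\right) + 48 = \left(-148\right) 17 + 48 = -2516 + 48 = -2468$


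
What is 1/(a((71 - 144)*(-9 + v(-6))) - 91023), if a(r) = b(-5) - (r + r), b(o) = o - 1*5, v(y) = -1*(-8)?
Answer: -1/91179 ≈ -1.0967e-5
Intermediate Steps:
v(y) = 8
b(o) = -5 + o (b(o) = o - 5 = -5 + o)
a(r) = -10 - 2*r (a(r) = (-5 - 5) - (r + r) = -10 - 2*r)
1/(a((71 - 144)*(-9 + v(-6))) - 91023) = 1/((-10 - 2*(71 - 144)*(-9 + 8)) - 91023) = 1/((-10 - (-146)*(-1)) - 91023) = 1/((-10 - 2*73) - 91023) = 1/((-10 - 146) - 91023) = 1/(-156 - 91023) = 1/(-91179) = -1/91179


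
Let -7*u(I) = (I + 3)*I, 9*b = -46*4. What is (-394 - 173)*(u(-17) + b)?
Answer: 30870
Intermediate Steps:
b = -184/9 (b = (-46*4)/9 = (⅑)*(-184) = -184/9 ≈ -20.444)
u(I) = -I*(3 + I)/7 (u(I) = -(I + 3)*I/7 = -(3 + I)*I/7 = -I*(3 + I)/7)
(-394 - 173)*(u(-17) + b) = (-394 - 173)*(-⅐*(-17)*(3 - 17) - 184/9) = -567*(-⅐*(-17)*(-14) - 184/9) = -567*(-34 - 184/9) = -567*(-490/9) = 30870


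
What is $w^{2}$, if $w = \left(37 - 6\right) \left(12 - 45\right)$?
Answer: $1046529$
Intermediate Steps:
$w = -1023$ ($w = 31 \left(-33\right) = -1023$)
$w^{2} = \left(-1023\right)^{2} = 1046529$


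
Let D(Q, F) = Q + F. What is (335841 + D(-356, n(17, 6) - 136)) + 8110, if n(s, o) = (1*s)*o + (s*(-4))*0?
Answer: 343561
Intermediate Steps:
n(s, o) = o*s (n(s, o) = s*o - 4*s*0 = o*s + 0 = o*s)
D(Q, F) = F + Q
(335841 + D(-356, n(17, 6) - 136)) + 8110 = (335841 + ((6*17 - 136) - 356)) + 8110 = (335841 + ((102 - 136) - 356)) + 8110 = (335841 + (-34 - 356)) + 8110 = (335841 - 390) + 8110 = 335451 + 8110 = 343561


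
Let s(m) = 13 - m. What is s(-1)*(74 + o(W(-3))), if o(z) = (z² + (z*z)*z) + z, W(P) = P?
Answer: 742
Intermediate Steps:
o(z) = z + z² + z³ (o(z) = (z² + z²*z) + z = (z² + z³) + z = z + z² + z³)
s(-1)*(74 + o(W(-3))) = (13 - 1*(-1))*(74 - 3*(1 - 3 + (-3)²)) = (13 + 1)*(74 - 3*(1 - 3 + 9)) = 14*(74 - 3*7) = 14*(74 - 21) = 14*53 = 742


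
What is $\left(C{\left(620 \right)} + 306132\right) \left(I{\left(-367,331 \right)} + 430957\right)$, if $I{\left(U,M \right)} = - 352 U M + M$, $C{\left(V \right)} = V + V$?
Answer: $13275763067424$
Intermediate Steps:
$C{\left(V \right)} = 2 V$
$I{\left(U,M \right)} = M - 352 M U$ ($I{\left(U,M \right)} = - 352 M U + M = M - 352 M U$)
$\left(C{\left(620 \right)} + 306132\right) \left(I{\left(-367,331 \right)} + 430957\right) = \left(2 \cdot 620 + 306132\right) \left(331 \left(1 - -129184\right) + 430957\right) = \left(1240 + 306132\right) \left(331 \left(1 + 129184\right) + 430957\right) = 307372 \left(331 \cdot 129185 + 430957\right) = 307372 \left(42760235 + 430957\right) = 307372 \cdot 43191192 = 13275763067424$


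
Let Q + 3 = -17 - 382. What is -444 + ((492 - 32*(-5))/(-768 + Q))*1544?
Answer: -763084/585 ≈ -1304.4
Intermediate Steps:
Q = -402 (Q = -3 + (-17 - 382) = -3 - 399 = -402)
-444 + ((492 - 32*(-5))/(-768 + Q))*1544 = -444 + ((492 - 32*(-5))/(-768 - 402))*1544 = -444 + ((492 + 160)/(-1170))*1544 = -444 + (652*(-1/1170))*1544 = -444 - 326/585*1544 = -444 - 503344/585 = -763084/585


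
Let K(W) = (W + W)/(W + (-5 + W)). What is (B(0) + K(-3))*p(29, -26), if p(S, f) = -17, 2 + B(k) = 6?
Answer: -850/11 ≈ -77.273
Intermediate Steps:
K(W) = 2*W/(-5 + 2*W) (K(W) = (2*W)/(-5 + 2*W) = 2*W/(-5 + 2*W))
B(k) = 4 (B(k) = -2 + 6 = 4)
(B(0) + K(-3))*p(29, -26) = (4 + 2*(-3)/(-5 + 2*(-3)))*(-17) = (4 + 2*(-3)/(-5 - 6))*(-17) = (4 + 2*(-3)/(-11))*(-17) = (4 + 2*(-3)*(-1/11))*(-17) = (4 + 6/11)*(-17) = (50/11)*(-17) = -850/11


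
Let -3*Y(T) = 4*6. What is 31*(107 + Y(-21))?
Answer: 3069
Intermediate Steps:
Y(T) = -8 (Y(T) = -4*6/3 = -⅓*24 = -8)
31*(107 + Y(-21)) = 31*(107 - 8) = 31*99 = 3069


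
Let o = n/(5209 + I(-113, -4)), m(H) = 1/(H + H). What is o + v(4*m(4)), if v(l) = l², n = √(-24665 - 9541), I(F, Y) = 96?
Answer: ¼ + I*√34206/5305 ≈ 0.25 + 0.034863*I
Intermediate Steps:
m(H) = 1/(2*H)
n = I*√34206 (n = √(-34206) = I*√34206 ≈ 184.95*I)
o = I*√34206/5305 (o = (I*√34206)/(5209 + 96) = (I*√34206)/5305 = (I*√34206)*(1/5305) = I*√34206/5305 ≈ 0.034863*I)
o + v(4*m(4)) = I*√34206/5305 + (4*((½)/4))² = I*√34206/5305 + (4*((½)*(¼)))² = I*√34206/5305 + (4*(⅛))² = I*√34206/5305 + (½)² = I*√34206/5305 + ¼ = ¼ + I*√34206/5305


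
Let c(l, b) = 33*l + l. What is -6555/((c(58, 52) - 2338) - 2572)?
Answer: 6555/2938 ≈ 2.2311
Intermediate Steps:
c(l, b) = 34*l
-6555/((c(58, 52) - 2338) - 2572) = -6555/((34*58 - 2338) - 2572) = -6555/((1972 - 2338) - 2572) = -6555/(-366 - 2572) = -6555/(-2938) = -6555*(-1/2938) = 6555/2938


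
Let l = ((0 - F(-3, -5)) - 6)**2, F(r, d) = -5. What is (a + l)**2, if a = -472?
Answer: 221841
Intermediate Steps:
l = 1 (l = ((0 - 1*(-5)) - 6)**2 = ((0 + 5) - 6)**2 = (5 - 6)**2 = (-1)**2 = 1)
(a + l)**2 = (-472 + 1)**2 = (-471)**2 = 221841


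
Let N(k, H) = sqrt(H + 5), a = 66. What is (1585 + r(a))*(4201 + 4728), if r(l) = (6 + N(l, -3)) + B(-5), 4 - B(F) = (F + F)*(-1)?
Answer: 14152465 + 8929*sqrt(2) ≈ 1.4165e+7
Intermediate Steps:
B(F) = 4 + 2*F (B(F) = 4 - (F + F)*(-1) = 4 - 2*F*(-1) = 4 - (-2)*F = 4 + 2*F)
N(k, H) = sqrt(5 + H)
r(l) = sqrt(2) (r(l) = (6 + sqrt(5 - 3)) + (4 + 2*(-5)) = (6 + sqrt(2)) + (4 - 10) = (6 + sqrt(2)) - 6 = sqrt(2))
(1585 + r(a))*(4201 + 4728) = (1585 + sqrt(2))*(4201 + 4728) = (1585 + sqrt(2))*8929 = 14152465 + 8929*sqrt(2)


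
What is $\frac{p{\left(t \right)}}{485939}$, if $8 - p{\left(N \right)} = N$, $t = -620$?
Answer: $\frac{628}{485939} \approx 0.0012923$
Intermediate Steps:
$p{\left(N \right)} = 8 - N$
$\frac{p{\left(t \right)}}{485939} = \frac{8 - -620}{485939} = \left(8 + 620\right) \frac{1}{485939} = 628 \cdot \frac{1}{485939} = \frac{628}{485939}$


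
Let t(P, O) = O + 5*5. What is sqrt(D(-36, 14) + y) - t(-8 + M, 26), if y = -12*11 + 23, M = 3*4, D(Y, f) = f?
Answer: -51 + I*sqrt(95) ≈ -51.0 + 9.7468*I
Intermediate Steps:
M = 12
y = -109 (y = -132 + 23 = -109)
t(P, O) = 25 + O (t(P, O) = O + 25 = 25 + O)
sqrt(D(-36, 14) + y) - t(-8 + M, 26) = sqrt(14 - 109) - (25 + 26) = sqrt(-95) - 1*51 = I*sqrt(95) - 51 = -51 + I*sqrt(95)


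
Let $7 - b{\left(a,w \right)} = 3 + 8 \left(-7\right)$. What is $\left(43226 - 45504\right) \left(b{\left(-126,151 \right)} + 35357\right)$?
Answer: $-80679926$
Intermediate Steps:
$b{\left(a,w \right)} = 60$ ($b{\left(a,w \right)} = 7 - \left(3 + 8 \left(-7\right)\right) = 7 - \left(3 - 56\right) = 7 - -53 = 7 + 53 = 60$)
$\left(43226 - 45504\right) \left(b{\left(-126,151 \right)} + 35357\right) = \left(43226 - 45504\right) \left(60 + 35357\right) = \left(-2278\right) 35417 = -80679926$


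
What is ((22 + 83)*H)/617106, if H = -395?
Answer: -1975/29386 ≈ -0.067209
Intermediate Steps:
((22 + 83)*H)/617106 = ((22 + 83)*(-395))/617106 = (105*(-395))*(1/617106) = -41475*1/617106 = -1975/29386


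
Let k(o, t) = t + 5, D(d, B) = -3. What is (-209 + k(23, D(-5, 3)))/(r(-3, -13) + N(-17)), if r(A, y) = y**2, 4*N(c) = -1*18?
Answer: -414/329 ≈ -1.2584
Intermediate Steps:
k(o, t) = 5 + t
N(c) = -9/2 (N(c) = (-1*18)/4 = (1/4)*(-18) = -9/2)
(-209 + k(23, D(-5, 3)))/(r(-3, -13) + N(-17)) = (-209 + (5 - 3))/((-13)**2 - 9/2) = (-209 + 2)/(169 - 9/2) = -207/329/2 = -207*2/329 = -414/329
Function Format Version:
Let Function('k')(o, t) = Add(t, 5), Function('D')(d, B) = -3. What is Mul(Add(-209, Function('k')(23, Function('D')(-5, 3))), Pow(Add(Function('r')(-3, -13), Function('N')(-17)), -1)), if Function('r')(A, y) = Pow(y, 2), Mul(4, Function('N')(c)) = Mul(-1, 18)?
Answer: Rational(-414, 329) ≈ -1.2584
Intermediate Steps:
Function('k')(o, t) = Add(5, t)
Function('N')(c) = Rational(-9, 2) (Function('N')(c) = Mul(Rational(1, 4), Mul(-1, 18)) = Mul(Rational(1, 4), -18) = Rational(-9, 2))
Mul(Add(-209, Function('k')(23, Function('D')(-5, 3))), Pow(Add(Function('r')(-3, -13), Function('N')(-17)), -1)) = Mul(Add(-209, Add(5, -3)), Pow(Add(Pow(-13, 2), Rational(-9, 2)), -1)) = Mul(Add(-209, 2), Pow(Add(169, Rational(-9, 2)), -1)) = Mul(-207, Pow(Rational(329, 2), -1)) = Mul(-207, Rational(2, 329)) = Rational(-414, 329)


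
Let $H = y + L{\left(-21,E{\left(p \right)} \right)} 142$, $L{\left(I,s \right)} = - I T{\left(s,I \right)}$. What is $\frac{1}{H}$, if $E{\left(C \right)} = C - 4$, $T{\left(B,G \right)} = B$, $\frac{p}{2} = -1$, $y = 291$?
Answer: $- \frac{1}{17601} \approx -5.6815 \cdot 10^{-5}$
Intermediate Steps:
$p = -2$ ($p = 2 \left(-1\right) = -2$)
$E{\left(C \right)} = -4 + C$ ($E{\left(C \right)} = C - 4 = -4 + C$)
$L{\left(I,s \right)} = - I s$
$H = -17601$ ($H = 291 + \left(-1\right) \left(-21\right) \left(-4 - 2\right) 142 = 291 + \left(-1\right) \left(-21\right) \left(-6\right) 142 = 291 - 17892 = -17601$)
$\frac{1}{H} = \frac{1}{-17601} = - \frac{1}{17601}$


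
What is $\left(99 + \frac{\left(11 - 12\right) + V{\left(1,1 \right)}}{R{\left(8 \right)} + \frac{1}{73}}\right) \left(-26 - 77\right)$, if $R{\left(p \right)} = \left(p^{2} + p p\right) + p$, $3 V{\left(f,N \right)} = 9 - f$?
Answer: $- \frac{303775634}{29787} \approx -10198.0$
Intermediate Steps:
$V{\left(f,N \right)} = 3 - \frac{f}{3}$ ($V{\left(f,N \right)} = \frac{9 - f}{3} = 3 - \frac{f}{3}$)
$R{\left(p \right)} = p + 2 p^{2}$ ($R{\left(p \right)} = \left(p^{2} + p^{2}\right) + p = 2 p^{2} + p = p + 2 p^{2}$)
$\left(99 + \frac{\left(11 - 12\right) + V{\left(1,1 \right)}}{R{\left(8 \right)} + \frac{1}{73}}\right) \left(-26 - 77\right) = \left(99 + \frac{\left(11 - 12\right) + \left(3 - \frac{1}{3}\right)}{8 \left(1 + 2 \cdot 8\right) + \frac{1}{73}}\right) \left(-26 - 77\right) = \left(99 + \frac{-1 + \left(3 - \frac{1}{3}\right)}{8 \left(1 + 16\right) + \frac{1}{73}}\right) \left(-26 - 77\right) = \left(99 + \frac{-1 + \frac{8}{3}}{8 \cdot 17 + \frac{1}{73}}\right) \left(-103\right) = \left(99 + \frac{5}{3 \left(136 + \frac{1}{73}\right)}\right) \left(-103\right) = \left(99 + \frac{5}{3 \cdot \frac{9929}{73}}\right) \left(-103\right) = \left(99 + \frac{5}{3} \cdot \frac{73}{9929}\right) \left(-103\right) = \left(99 + \frac{365}{29787}\right) \left(-103\right) = \frac{2949278}{29787} \left(-103\right) = - \frac{303775634}{29787}$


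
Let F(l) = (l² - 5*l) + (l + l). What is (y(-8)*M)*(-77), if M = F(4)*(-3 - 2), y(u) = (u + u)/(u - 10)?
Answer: 12320/9 ≈ 1368.9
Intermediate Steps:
F(l) = l² - 3*l (F(l) = (l² - 5*l) + 2*l = l² - 3*l)
y(u) = 2*u/(-10 + u) (y(u) = (2*u)/(-10 + u) = 2*u/(-10 + u))
M = -20 (M = (4*(-3 + 4))*(-3 - 2) = (4*1)*(-5) = 4*(-5) = -20)
(y(-8)*M)*(-77) = ((2*(-8)/(-10 - 8))*(-20))*(-77) = ((2*(-8)/(-18))*(-20))*(-77) = ((2*(-8)*(-1/18))*(-20))*(-77) = ((8/9)*(-20))*(-77) = -160/9*(-77) = 12320/9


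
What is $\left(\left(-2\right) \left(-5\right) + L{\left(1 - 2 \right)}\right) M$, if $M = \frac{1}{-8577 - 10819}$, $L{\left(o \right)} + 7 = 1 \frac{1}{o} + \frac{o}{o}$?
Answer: $- \frac{3}{19396} \approx -0.00015467$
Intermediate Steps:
$L{\left(o \right)} = -6 + \frac{1}{o}$ ($L{\left(o \right)} = -7 + \left(1 \frac{1}{o} + \frac{o}{o}\right) = -7 + \left(\frac{1}{o} + 1\right) = -7 + \left(1 + \frac{1}{o}\right) = -6 + \frac{1}{o}$)
$M = - \frac{1}{19396}$ ($M = \frac{1}{-19396} = - \frac{1}{19396} \approx -5.1557 \cdot 10^{-5}$)
$\left(\left(-2\right) \left(-5\right) + L{\left(1 - 2 \right)}\right) M = \left(\left(-2\right) \left(-5\right) - \left(6 - \frac{1}{1 - 2}\right)\right) \left(- \frac{1}{19396}\right) = \left(10 - \left(6 - \frac{1}{1 - 2}\right)\right) \left(- \frac{1}{19396}\right) = \left(10 - \left(6 - \frac{1}{-1}\right)\right) \left(- \frac{1}{19396}\right) = \left(10 - 7\right) \left(- \frac{1}{19396}\right) = 3 \left(- \frac{1}{19396}\right) = - \frac{3}{19396}$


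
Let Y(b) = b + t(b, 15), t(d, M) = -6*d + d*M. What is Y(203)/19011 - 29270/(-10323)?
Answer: 192469220/65416851 ≈ 2.9422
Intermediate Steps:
t(d, M) = -6*d + M*d
Y(b) = 10*b (Y(b) = b + b*(-6 + 15) = b + b*9 = b + 9*b = 10*b)
Y(203)/19011 - 29270/(-10323) = (10*203)/19011 - 29270/(-10323) = 2030*(1/19011) - 29270*(-1/10323) = 2030/19011 + 29270/10323 = 192469220/65416851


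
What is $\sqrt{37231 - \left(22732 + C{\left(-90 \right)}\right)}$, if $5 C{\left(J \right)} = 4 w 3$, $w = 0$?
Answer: $9 \sqrt{179} \approx 120.41$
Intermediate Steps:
$C{\left(J \right)} = 0$ ($C{\left(J \right)} = \frac{4 \cdot 0 \cdot 3}{5} = \frac{0 \cdot 3}{5} = \frac{1}{5} \cdot 0 = 0$)
$\sqrt{37231 - \left(22732 + C{\left(-90 \right)}\right)} = \sqrt{37231 - 22732} = \sqrt{14499} = 9 \sqrt{179}$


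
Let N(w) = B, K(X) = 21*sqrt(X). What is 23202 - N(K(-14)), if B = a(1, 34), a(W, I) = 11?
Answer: 23191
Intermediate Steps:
B = 11
N(w) = 11
23202 - N(K(-14)) = 23202 - 1*11 = 23202 - 11 = 23191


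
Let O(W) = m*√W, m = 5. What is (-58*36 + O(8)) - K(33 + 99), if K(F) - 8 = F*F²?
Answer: -2302064 + 10*√2 ≈ -2.3020e+6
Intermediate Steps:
K(F) = 8 + F³ (K(F) = 8 + F*F² = 8 + F³)
O(W) = 5*√W
(-58*36 + O(8)) - K(33 + 99) = (-58*36 + 5*√8) - (8 + (33 + 99)³) = (-2088 + 5*(2*√2)) - (8 + 132³) = (-2088 + 10*√2) - (8 + 2299968) = (-2088 + 10*√2) - 1*2299976 = (-2088 + 10*√2) - 2299976 = -2302064 + 10*√2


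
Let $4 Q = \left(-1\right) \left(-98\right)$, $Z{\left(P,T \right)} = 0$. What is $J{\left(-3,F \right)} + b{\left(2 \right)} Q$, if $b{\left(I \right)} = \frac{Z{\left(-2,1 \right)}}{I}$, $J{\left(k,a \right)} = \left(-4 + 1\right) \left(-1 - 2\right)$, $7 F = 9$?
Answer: $9$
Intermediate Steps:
$F = \frac{9}{7}$ ($F = \frac{1}{7} \cdot 9 = \frac{9}{7} \approx 1.2857$)
$J{\left(k,a \right)} = 9$ ($J{\left(k,a \right)} = \left(-3\right) \left(-3\right) = 9$)
$b{\left(I \right)} = 0$ ($b{\left(I \right)} = \frac{0}{I} = 0$)
$Q = \frac{49}{2}$ ($Q = \frac{\left(-1\right) \left(-98\right)}{4} = \frac{1}{4} \cdot 98 = \frac{49}{2} \approx 24.5$)
$J{\left(-3,F \right)} + b{\left(2 \right)} Q = 9 + 0 \cdot \frac{49}{2} = 9 + 0 = 9$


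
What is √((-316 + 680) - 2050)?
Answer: I*√1686 ≈ 41.061*I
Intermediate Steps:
√((-316 + 680) - 2050) = √(364 - 2050) = √(-1686) = I*√1686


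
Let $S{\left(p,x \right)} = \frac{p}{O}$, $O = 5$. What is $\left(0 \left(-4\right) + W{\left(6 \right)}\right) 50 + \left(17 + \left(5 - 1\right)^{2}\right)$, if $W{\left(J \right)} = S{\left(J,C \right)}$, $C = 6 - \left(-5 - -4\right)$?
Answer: $93$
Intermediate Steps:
$C = 7$ ($C = 6 - \left(-5 + 4\right) = 6 - -1 = 6 + 1 = 7$)
$S{\left(p,x \right)} = \frac{p}{5}$
$W{\left(J \right)} = \frac{J}{5}$
$\left(0 \left(-4\right) + W{\left(6 \right)}\right) 50 + \left(17 + \left(5 - 1\right)^{2}\right) = \left(0 \left(-4\right) + \frac{1}{5} \cdot 6\right) 50 + \left(17 + \left(5 - 1\right)^{2}\right) = \left(0 + \frac{6}{5}\right) 50 + \left(17 + 4^{2}\right) = \frac{6}{5} \cdot 50 + \left(17 + 16\right) = 60 + 33 = 93$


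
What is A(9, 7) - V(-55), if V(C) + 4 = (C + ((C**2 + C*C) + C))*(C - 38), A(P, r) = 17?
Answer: 552441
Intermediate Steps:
V(C) = -4 + (-38 + C)*(2*C + 2*C**2) (V(C) = -4 + (C + ((C**2 + C*C) + C))*(C - 38) = -4 + (C + ((C**2 + C**2) + C))*(-38 + C) = -4 + (C + (2*C**2 + C))*(-38 + C) = -4 + (C + (C + 2*C**2))*(-38 + C) = -4 + (2*C + 2*C**2)*(-38 + C) = -4 + (-38 + C)*(2*C + 2*C**2))
A(9, 7) - V(-55) = 17 - (-4 - 76*(-55) - 74*(-55)**2 + 2*(-55)**3) = 17 - (-4 + 4180 - 74*3025 + 2*(-166375)) = 17 - (-4 + 4180 - 223850 - 332750) = 17 - 1*(-552424) = 17 + 552424 = 552441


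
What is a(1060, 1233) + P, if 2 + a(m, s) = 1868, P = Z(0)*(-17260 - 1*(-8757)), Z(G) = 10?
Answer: -83164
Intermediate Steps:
P = -85030 (P = 10*(-17260 - 1*(-8757)) = 10*(-17260 + 8757) = 10*(-8503) = -85030)
a(m, s) = 1866 (a(m, s) = -2 + 1868 = 1866)
a(1060, 1233) + P = 1866 - 85030 = -83164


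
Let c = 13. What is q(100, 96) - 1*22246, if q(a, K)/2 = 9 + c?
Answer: -22202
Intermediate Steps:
q(a, K) = 44 (q(a, K) = 2*(9 + 13) = 2*22 = 44)
q(100, 96) - 1*22246 = 44 - 1*22246 = 44 - 22246 = -22202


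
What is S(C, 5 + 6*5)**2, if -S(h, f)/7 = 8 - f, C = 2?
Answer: 35721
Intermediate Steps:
S(h, f) = -56 + 7*f (S(h, f) = -7*(8 - f) = -56 + 7*f)
S(C, 5 + 6*5)**2 = (-56 + 7*(5 + 6*5))**2 = (-56 + 7*(5 + 30))**2 = (-56 + 7*35)**2 = (-56 + 245)**2 = 189**2 = 35721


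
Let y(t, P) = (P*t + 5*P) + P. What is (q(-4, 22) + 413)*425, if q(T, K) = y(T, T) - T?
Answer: 173825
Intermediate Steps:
y(t, P) = 6*P + P*t (y(t, P) = (5*P + P*t) + P = 6*P + P*t)
q(T, K) = -T + T*(6 + T) (q(T, K) = T*(6 + T) - T = -T + T*(6 + T))
(q(-4, 22) + 413)*425 = (-4*(5 - 4) + 413)*425 = (-4*1 + 413)*425 = (-4 + 413)*425 = 409*425 = 173825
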